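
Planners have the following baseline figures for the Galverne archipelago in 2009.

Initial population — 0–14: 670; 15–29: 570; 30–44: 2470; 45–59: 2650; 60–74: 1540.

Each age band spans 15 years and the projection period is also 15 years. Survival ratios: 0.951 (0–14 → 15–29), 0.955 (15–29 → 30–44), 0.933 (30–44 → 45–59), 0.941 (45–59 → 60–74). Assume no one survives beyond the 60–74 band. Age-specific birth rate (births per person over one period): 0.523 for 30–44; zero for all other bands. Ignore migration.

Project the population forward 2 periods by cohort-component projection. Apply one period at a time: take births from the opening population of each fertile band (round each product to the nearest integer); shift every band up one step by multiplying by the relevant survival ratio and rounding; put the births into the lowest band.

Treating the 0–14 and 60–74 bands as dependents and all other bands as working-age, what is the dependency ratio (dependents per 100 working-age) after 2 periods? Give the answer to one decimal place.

104.6

[period 1]
Births: 2470 × 0.523 = 1292
15–29: 670 × 0.951 = 637
30–44: 570 × 0.955 = 544
45–59: 2470 × 0.933 = 2305
60–74: 2650 × 0.941 = 2494
End of period: [1292, 637, 544, 2305, 2494]
[period 2]
Births: 544 × 0.523 = 285
15–29: 1292 × 0.951 = 1229
30–44: 637 × 0.955 = 608
45–59: 544 × 0.933 = 508
60–74: 2305 × 0.941 = 2169
End of period: [285, 1229, 608, 508, 2169]
Dependents (band 0–14 + band 60–74) = 285 + 2169 = 2454; working-age = 2345; ratio = 2454/2345 × 100 = 104.6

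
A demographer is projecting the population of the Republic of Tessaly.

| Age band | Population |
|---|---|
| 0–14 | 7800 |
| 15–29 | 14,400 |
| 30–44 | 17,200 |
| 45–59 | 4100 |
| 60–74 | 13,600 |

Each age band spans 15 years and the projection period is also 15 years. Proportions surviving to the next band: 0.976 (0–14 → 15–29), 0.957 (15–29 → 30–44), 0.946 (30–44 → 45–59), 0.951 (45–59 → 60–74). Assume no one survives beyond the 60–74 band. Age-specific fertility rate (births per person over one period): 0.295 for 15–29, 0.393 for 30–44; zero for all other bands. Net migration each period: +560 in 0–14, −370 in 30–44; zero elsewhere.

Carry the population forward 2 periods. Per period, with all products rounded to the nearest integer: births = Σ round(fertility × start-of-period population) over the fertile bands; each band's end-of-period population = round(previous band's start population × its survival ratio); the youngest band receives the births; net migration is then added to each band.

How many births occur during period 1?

[period 1]
Births: 14400 × 0.295 = 4248, 17200 × 0.393 = 6760 → total 11008
15–29: 7800 × 0.976 = 7613
30–44: 14400 × 0.957 = 13781
45–59: 17200 × 0.946 = 16271
60–74: 4100 × 0.951 = 3899
Net migration: 0–14 + 560 → 11568; 30–44 − 370 → 13411
End of period: [11568, 7613, 13411, 16271, 3899]

11008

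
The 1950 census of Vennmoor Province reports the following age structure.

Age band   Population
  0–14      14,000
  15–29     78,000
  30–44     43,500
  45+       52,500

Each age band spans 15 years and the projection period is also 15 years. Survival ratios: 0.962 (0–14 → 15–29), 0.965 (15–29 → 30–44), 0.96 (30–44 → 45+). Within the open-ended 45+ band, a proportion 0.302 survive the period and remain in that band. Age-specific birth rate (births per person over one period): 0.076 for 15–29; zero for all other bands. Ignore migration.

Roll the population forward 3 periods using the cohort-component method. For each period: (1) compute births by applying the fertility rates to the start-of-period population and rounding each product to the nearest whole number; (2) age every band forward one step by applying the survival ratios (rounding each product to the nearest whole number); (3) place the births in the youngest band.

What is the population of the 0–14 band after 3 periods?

433

Call the groups 1 to 4, youngest first.
[period 1]
Births: 78000 * 0.076 = 5928
Group 2: 14000 * 0.962 = 13468
Group 3: 78000 * 0.965 = 75270
Group 4: 43500 * 0.96 + 52500 * 0.302 = 41760 + 15855 = 57615
End of period: [5928, 13468, 75270, 57615]
[period 2]
Births: 13468 * 0.076 = 1024
Group 2: 5928 * 0.962 = 5703
Group 3: 13468 * 0.965 = 12997
Group 4: 75270 * 0.96 + 57615 * 0.302 = 72259 + 17400 = 89659
End of period: [1024, 5703, 12997, 89659]
[period 3]
Births: 5703 * 0.076 = 433
Group 2: 1024 * 0.962 = 985
Group 3: 5703 * 0.965 = 5503
Group 4: 12997 * 0.96 + 89659 * 0.302 = 12477 + 27077 = 39554
End of period: [433, 985, 5503, 39554]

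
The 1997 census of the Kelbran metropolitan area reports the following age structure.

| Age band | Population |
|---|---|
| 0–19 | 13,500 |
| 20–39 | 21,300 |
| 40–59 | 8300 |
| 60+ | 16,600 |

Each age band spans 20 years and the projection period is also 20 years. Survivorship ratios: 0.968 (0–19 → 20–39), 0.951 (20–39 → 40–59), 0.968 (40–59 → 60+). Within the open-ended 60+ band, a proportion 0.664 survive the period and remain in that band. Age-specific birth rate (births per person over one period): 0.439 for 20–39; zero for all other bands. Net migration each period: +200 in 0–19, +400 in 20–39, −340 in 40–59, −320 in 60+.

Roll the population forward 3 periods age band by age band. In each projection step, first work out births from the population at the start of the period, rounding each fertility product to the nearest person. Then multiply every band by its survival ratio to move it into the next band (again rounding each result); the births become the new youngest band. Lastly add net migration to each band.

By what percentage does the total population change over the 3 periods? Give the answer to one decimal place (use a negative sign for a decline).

Numbering the groups 1..4 from youngest to oldest:
Period 1.
Births: 21300 × 0.439 = 9351
Group 2: 13500 × 0.968 = 13068
Group 3: 21300 × 0.951 = 20256
Group 4: 8300 × 0.968 + 16600 × 0.664 = 8034 + 11022 = 19056
Net migration: Group 1 + 200 → 9551; Group 2 + 400 → 13468; Group 3 − 340 → 19916; Group 4 − 320 → 18736
Giving 9551 / 13468 / 19916 / 18736.
Period 2.
Births: 13468 × 0.439 = 5912
Group 2: 9551 × 0.968 = 9245
Group 3: 13468 × 0.951 = 12808
Group 4: 19916 × 0.968 + 18736 × 0.664 = 19279 + 12441 = 31720
Net migration: Group 1 + 200 → 6112; Group 2 + 400 → 9645; Group 3 − 340 → 12468; Group 4 − 320 → 31400
Giving 6112 / 9645 / 12468 / 31400.
Period 3.
Births: 9645 × 0.439 = 4234
Group 2: 6112 × 0.968 = 5916
Group 3: 9645 × 0.951 = 9172
Group 4: 12468 × 0.968 + 31400 × 0.664 = 12069 + 20850 = 32919
Net migration: Group 1 + 200 → 4434; Group 2 + 400 → 6316; Group 3 − 340 → 8832; Group 4 − 320 → 32599
Giving 4434 / 6316 / 8832 / 32599.
Total: 59700 → 52181; change = -7519; percentage change = -12.6%

-12.6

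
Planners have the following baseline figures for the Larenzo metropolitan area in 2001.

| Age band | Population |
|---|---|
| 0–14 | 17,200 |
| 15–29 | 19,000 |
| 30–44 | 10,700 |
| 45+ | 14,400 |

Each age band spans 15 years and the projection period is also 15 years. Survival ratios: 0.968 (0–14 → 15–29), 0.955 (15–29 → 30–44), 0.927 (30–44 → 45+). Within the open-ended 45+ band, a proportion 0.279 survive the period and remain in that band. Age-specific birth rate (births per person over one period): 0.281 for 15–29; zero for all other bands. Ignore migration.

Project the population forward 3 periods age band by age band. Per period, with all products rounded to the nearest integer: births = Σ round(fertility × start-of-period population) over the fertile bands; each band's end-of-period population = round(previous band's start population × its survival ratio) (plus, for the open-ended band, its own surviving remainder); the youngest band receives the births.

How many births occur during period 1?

5339

Numbering the bands 1..4 from youngest to oldest:
After projecting period 1:
Births: 19000 * 0.281 = 5339
Band 2: 17200 * 0.968 = 16650
Band 3: 19000 * 0.955 = 18145
Band 4: 10700 * 0.927 + 14400 * 0.279 = 9919 + 4018 = 13937
Population now: 0–14=5339, 15–29=16650, 30–44=18145, 45+=13937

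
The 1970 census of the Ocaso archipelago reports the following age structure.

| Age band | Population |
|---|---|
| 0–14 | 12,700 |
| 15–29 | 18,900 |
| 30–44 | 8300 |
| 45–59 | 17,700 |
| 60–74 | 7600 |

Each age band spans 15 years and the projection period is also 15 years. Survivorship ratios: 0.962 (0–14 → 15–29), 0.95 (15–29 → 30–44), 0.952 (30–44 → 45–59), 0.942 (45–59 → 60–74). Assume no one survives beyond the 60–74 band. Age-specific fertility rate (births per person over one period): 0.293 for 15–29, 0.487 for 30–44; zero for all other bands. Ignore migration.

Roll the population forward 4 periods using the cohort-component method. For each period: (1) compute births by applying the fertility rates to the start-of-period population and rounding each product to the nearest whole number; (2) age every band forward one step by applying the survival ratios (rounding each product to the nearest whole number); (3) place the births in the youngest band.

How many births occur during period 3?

— Period 1 —
Births: 18900 × 0.293 = 5538 ; 8300 × 0.487 = 4042 → 9580
15–29: 12700 × 0.962 = 12217
30–44: 18900 × 0.95 = 17955
45–59: 8300 × 0.952 = 7902
60–74: 17700 × 0.942 = 16673
Giving 9580 / 12217 / 17955 / 7902 / 16673.
— Period 2 —
Births: 12217 × 0.293 = 3580 ; 17955 × 0.487 = 8744 → 12324
15–29: 9580 × 0.962 = 9216
30–44: 12217 × 0.95 = 11606
45–59: 17955 × 0.952 = 17093
60–74: 7902 × 0.942 = 7444
Giving 12324 / 9216 / 11606 / 17093 / 7444.
— Period 3 —
Births: 9216 × 0.293 = 2700 ; 11606 × 0.487 = 5652 → 8352
15–29: 12324 × 0.962 = 11856
30–44: 9216 × 0.95 = 8755
45–59: 11606 × 0.952 = 11049
60–74: 17093 × 0.942 = 16102
Giving 8352 / 11856 / 8755 / 11049 / 16102.

8352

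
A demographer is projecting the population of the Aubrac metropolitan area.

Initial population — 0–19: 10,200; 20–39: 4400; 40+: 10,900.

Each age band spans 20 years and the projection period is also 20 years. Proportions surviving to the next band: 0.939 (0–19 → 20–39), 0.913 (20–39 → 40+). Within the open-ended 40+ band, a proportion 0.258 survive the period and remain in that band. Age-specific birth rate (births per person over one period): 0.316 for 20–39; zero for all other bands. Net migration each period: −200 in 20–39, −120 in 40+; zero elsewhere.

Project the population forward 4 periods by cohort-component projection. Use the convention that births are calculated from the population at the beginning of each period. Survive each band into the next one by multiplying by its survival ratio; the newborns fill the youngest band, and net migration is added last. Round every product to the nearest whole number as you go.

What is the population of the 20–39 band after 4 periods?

128

(Groups numbered youngest = 1 to oldest = 3.)
[period 1]
Births: 4400 × 0.316 = 1390
Group 2: 10200 × 0.939 = 9578
Group 3: 4400 × 0.913 + 10900 × 0.258 = 4017 + 2812 = 6829
Net migration: Group 2 − 200 → 9378; Group 3 − 120 → 6709
→ [1390, 9378, 6709]
[period 2]
Births: 9378 × 0.316 = 2963
Group 2: 1390 × 0.939 = 1305
Group 3: 9378 × 0.913 + 6709 × 0.258 = 8562 + 1731 = 10293
Net migration: Group 2 − 200 → 1105; Group 3 − 120 → 10173
→ [2963, 1105, 10173]
[period 3]
Births: 1105 × 0.316 = 349
Group 2: 2963 × 0.939 = 2782
Group 3: 1105 × 0.913 + 10173 × 0.258 = 1009 + 2625 = 3634
Net migration: Group 2 − 200 → 2582; Group 3 − 120 → 3514
→ [349, 2582, 3514]
[period 4]
Births: 2582 × 0.316 = 816
Group 2: 349 × 0.939 = 328
Group 3: 2582 × 0.913 + 3514 × 0.258 = 2357 + 907 = 3264
Net migration: Group 2 − 200 → 128; Group 3 − 120 → 3144
→ [816, 128, 3144]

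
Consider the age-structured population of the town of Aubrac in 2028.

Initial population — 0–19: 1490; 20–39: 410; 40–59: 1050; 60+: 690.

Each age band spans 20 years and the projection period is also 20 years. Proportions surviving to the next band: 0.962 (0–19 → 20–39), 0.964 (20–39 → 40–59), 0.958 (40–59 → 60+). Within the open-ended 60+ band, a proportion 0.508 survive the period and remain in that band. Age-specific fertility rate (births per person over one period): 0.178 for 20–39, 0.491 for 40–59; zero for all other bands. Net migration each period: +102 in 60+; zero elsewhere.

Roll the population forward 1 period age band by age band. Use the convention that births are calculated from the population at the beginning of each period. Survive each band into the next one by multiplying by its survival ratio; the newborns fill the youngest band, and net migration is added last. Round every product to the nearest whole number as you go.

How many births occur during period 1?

Call the bands 1 to 4, youngest first.
Period 1:
Births: 410 * 0.178 = 73 ; 1050 * 0.491 = 516 → total 589
Band 2: 1490 * 0.962 = 1433
Band 3: 410 * 0.964 = 395
Band 4: 1050 * 0.958 + 690 * 0.508 = 1006 + 351 = 1357
Net migration: Band 4 + 102 → 1459
Giving 589 / 1433 / 395 / 1459.

589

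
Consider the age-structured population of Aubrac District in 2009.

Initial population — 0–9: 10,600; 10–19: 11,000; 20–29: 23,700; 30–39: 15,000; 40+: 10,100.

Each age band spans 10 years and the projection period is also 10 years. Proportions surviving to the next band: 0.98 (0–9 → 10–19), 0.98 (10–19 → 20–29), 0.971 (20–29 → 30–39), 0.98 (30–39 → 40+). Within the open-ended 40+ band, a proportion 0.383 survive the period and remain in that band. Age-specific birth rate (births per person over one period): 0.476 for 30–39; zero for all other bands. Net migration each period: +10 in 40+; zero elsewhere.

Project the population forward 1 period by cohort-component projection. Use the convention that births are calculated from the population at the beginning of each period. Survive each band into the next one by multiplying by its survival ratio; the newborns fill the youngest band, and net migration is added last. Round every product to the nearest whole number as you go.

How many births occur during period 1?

Call the groups 1 to 5, youngest first.
— Period 1 —
Births: 15000 * 0.476 = 7140
Group 2: 10600 * 0.98 = 10388
Group 3: 11000 * 0.98 = 10780
Group 4: 23700 * 0.971 = 23013
Group 5: 15000 * 0.98 + 10100 * 0.383 = 14700 + 3868 = 18568
Net migration: Group 5 + 10 → 18578
Giving 7140 / 10388 / 10780 / 23013 / 18578.

7140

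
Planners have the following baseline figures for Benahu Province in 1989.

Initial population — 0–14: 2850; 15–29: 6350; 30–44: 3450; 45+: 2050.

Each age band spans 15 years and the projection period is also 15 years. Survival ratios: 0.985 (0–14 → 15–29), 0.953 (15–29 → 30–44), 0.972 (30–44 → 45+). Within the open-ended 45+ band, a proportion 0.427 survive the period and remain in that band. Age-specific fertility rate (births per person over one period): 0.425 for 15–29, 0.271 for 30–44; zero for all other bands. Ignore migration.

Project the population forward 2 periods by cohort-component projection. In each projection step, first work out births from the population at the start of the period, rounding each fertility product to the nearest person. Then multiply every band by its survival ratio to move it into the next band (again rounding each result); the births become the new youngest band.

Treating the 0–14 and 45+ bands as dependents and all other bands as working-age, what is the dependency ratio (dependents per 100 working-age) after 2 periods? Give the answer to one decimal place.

168.2

After projecting period 1:
Births: 6350 × 0.425 = 2699, 3450 × 0.271 = 935 ⇒ total 3634
15–29: 2850 × 0.985 = 2807
30–44: 6350 × 0.953 = 6052
45+: 3450 × 0.972 + 2050 × 0.427 = 3353 + 875 = 4228
Population now: 0–14=3634, 15–29=2807, 30–44=6052, 45+=4228
After projecting period 2:
Births: 2807 × 0.425 = 1193, 6052 × 0.271 = 1640 ⇒ total 2833
15–29: 3634 × 0.985 = 3579
30–44: 2807 × 0.953 = 2675
45+: 6052 × 0.972 + 4228 × 0.427 = 5883 + 1805 = 7688
Population now: 0–14=2833, 15–29=3579, 30–44=2675, 45+=7688
Dependents (band 0–14 + band 45+) = 2833 + 7688 = 10521; working-age = 6254; ratio = 10521/6254 × 100 = 168.2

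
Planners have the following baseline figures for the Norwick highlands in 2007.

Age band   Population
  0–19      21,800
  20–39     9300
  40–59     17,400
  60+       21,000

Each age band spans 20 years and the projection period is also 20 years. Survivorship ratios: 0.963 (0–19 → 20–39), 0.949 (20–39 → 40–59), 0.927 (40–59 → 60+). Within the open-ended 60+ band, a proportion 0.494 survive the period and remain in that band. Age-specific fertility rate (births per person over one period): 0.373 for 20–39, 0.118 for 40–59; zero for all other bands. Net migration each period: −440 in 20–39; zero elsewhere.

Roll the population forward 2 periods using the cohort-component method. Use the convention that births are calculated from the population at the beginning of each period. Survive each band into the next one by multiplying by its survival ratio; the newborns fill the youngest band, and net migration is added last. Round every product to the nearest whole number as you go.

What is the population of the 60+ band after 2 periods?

21275

Period 1:
Births: 9300 × 0.373 = 3469 ; 17400 × 0.118 = 2053 — total 5522
20–39: 21800 × 0.963 = 20993
40–59: 9300 × 0.949 = 8826
60+: 17400 × 0.927 + 21000 × 0.494 = 16130 + 10374 = 26504
Net migration: 20–39 − 440 → 20553
Giving 5522 / 20553 / 8826 / 26504.
Period 2:
Births: 20553 × 0.373 = 7666 ; 8826 × 0.118 = 1041 — total 8707
20–39: 5522 × 0.963 = 5318
40–59: 20553 × 0.949 = 19505
60+: 8826 × 0.927 + 26504 × 0.494 = 8182 + 13093 = 21275
Net migration: 20–39 − 440 → 4878
Giving 8707 / 4878 / 19505 / 21275.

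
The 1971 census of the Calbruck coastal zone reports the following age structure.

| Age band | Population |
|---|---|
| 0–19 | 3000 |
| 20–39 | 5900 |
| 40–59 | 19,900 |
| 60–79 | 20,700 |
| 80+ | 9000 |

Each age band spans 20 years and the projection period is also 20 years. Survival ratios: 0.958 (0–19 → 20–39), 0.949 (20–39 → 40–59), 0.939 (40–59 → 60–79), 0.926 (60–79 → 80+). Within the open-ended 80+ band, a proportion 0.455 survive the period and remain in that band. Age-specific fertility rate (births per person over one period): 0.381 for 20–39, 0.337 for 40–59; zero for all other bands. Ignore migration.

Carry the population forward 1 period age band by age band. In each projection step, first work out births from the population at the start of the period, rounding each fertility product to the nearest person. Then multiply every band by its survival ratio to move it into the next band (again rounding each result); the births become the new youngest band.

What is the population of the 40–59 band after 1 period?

Period 1:
Births: 5900 × 0.381 = 2248  |  19900 × 0.337 = 6706 → 8954
20–39: 3000 × 0.958 = 2874
40–59: 5900 × 0.949 = 5599
60–79: 19900 × 0.939 = 18686
80+: 20700 × 0.926 + 9000 × 0.455 = 19168 + 4095 = 23263
Giving 8954 / 2874 / 5599 / 18686 / 23263.

5599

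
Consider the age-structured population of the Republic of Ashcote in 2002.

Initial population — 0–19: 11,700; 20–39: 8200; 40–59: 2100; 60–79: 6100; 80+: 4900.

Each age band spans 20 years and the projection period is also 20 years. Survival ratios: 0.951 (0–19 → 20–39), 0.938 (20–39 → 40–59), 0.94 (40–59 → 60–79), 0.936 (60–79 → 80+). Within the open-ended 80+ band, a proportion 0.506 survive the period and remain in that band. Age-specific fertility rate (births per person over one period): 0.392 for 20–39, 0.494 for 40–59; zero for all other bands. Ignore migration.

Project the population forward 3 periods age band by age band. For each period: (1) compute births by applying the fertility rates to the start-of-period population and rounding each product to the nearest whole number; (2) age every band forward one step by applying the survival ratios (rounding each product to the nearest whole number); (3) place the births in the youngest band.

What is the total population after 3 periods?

Period 1:
Births: 8200 × 0.392 = 3214  |  2100 × 0.494 = 1037 ⇒ total 4251
20–39: 11700 × 0.951 = 11127
40–59: 8200 × 0.938 = 7692
60–79: 2100 × 0.94 = 1974
80+: 6100 × 0.936 + 4900 × 0.506 = 5710 + 2479 = 8189
Giving 4251 / 11127 / 7692 / 1974 / 8189.
Period 2:
Births: 11127 × 0.392 = 4362  |  7692 × 0.494 = 3800 ⇒ total 8162
20–39: 4251 × 0.951 = 4043
40–59: 11127 × 0.938 = 10437
60–79: 7692 × 0.94 = 7230
80+: 1974 × 0.936 + 8189 × 0.506 = 1848 + 4144 = 5992
Giving 8162 / 4043 / 10437 / 7230 / 5992.
Period 3:
Births: 4043 × 0.392 = 1585  |  10437 × 0.494 = 5156 ⇒ total 6741
20–39: 8162 × 0.951 = 7762
40–59: 4043 × 0.938 = 3792
60–79: 10437 × 0.94 = 9811
80+: 7230 × 0.936 + 5992 × 0.506 = 6767 + 3032 = 9799
Giving 6741 / 7762 / 3792 / 9811 / 9799.
Total after period 3: 6741 + 7762 + 3792 + 9811 + 9799 = 37905

37905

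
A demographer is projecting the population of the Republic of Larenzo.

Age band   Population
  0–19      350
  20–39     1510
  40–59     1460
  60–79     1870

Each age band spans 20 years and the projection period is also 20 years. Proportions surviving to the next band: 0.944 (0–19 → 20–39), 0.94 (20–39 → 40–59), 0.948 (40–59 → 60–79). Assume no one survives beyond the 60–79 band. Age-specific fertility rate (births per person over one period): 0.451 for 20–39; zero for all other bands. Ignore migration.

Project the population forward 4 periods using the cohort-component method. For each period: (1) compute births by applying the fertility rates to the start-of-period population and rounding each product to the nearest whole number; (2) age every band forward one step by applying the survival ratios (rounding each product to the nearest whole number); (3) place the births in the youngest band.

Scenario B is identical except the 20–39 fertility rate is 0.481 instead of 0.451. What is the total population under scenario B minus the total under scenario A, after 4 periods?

91

Period 1.
Births: 1510 × 0.451 = 681
20–39: 350 × 0.944 = 330
40–59: 1510 × 0.94 = 1419
60–79: 1460 × 0.948 = 1384
Giving 681 / 330 / 1419 / 1384.
Period 2.
Births: 330 × 0.451 = 149
20–39: 681 × 0.944 = 643
40–59: 330 × 0.94 = 310
60–79: 1419 × 0.948 = 1345
Giving 149 / 643 / 310 / 1345.
Period 3.
Births: 643 × 0.451 = 290
20–39: 149 × 0.944 = 141
40–59: 643 × 0.94 = 604
60–79: 310 × 0.948 = 294
Giving 290 / 141 / 604 / 294.
Period 4.
Births: 141 × 0.451 = 64
20–39: 290 × 0.944 = 274
40–59: 141 × 0.94 = 133
60–79: 604 × 0.948 = 573
Giving 64 / 274 / 133 / 573.
Scenario A total after 4 periods: 1044
Scenario B projection —
Period 1.
Births: 1510 × 0.481 = 726
20–39: 350 × 0.944 = 330
40–59: 1510 × 0.94 = 1419
60–79: 1460 × 0.948 = 1384
Giving 726 / 330 / 1419 / 1384.
Period 2.
Births: 330 × 0.481 = 159
20–39: 726 × 0.944 = 685
40–59: 330 × 0.94 = 310
60–79: 1419 × 0.948 = 1345
Giving 159 / 685 / 310 / 1345.
Period 3.
Births: 685 × 0.481 = 329
20–39: 159 × 0.944 = 150
40–59: 685 × 0.94 = 644
60–79: 310 × 0.948 = 294
Giving 329 / 150 / 644 / 294.
Period 4.
Births: 150 × 0.481 = 72
20–39: 329 × 0.944 = 311
40–59: 150 × 0.94 = 141
60–79: 644 × 0.948 = 611
Giving 72 / 311 / 141 / 611.
Scenario B total after 4 periods: 1135
Difference B − A = 1135 − 1044 = 91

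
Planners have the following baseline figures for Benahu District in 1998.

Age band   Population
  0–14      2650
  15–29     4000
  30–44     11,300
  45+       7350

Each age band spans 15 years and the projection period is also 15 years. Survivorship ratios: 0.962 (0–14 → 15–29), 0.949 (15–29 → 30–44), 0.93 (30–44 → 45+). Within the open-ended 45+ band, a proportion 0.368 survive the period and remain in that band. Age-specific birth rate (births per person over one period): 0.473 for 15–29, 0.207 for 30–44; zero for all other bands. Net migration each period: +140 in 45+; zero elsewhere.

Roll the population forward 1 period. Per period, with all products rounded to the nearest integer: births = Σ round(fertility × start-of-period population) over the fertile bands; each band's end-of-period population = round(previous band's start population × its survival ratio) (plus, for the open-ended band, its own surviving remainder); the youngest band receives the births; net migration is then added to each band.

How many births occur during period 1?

— Period 1 —
Births: 4000 × 0.473 = 1892, 11300 × 0.207 = 2339 ⇒ total 4231
15–29: 2650 × 0.962 = 2549
30–44: 4000 × 0.949 = 3796
45+: 11300 × 0.93 + 7350 × 0.368 = 10509 + 2705 = 13214
Net migration: 45+ + 140 → 13354
Giving 4231 / 2549 / 3796 / 13354.

4231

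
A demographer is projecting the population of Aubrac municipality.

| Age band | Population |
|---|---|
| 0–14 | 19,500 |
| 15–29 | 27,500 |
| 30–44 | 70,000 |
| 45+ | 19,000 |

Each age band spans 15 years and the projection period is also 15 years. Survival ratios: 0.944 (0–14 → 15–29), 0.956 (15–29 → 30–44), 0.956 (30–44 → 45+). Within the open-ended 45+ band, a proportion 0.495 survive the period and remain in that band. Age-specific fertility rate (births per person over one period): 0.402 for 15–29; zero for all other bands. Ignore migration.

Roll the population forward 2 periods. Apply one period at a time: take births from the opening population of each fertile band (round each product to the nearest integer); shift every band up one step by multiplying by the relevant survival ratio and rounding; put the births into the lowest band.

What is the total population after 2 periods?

Let group 1 be 0–14 through group 4 = 45+.
Period 1:
Births: 27500 * 0.402 = 11055
Group 2: 19500 * 0.944 = 18408
Group 3: 27500 * 0.956 = 26290
Group 4: 70000 * 0.956 + 19000 * 0.495 = 66920 + 9405 = 76325
→ [11055, 18408, 26290, 76325]
Period 2:
Births: 18408 * 0.402 = 7400
Group 2: 11055 * 0.944 = 10436
Group 3: 18408 * 0.956 = 17598
Group 4: 26290 * 0.956 + 76325 * 0.495 = 25133 + 37781 = 62914
→ [7400, 10436, 17598, 62914]
Total after period 2: 7400 + 10436 + 17598 + 62914 = 98348

98348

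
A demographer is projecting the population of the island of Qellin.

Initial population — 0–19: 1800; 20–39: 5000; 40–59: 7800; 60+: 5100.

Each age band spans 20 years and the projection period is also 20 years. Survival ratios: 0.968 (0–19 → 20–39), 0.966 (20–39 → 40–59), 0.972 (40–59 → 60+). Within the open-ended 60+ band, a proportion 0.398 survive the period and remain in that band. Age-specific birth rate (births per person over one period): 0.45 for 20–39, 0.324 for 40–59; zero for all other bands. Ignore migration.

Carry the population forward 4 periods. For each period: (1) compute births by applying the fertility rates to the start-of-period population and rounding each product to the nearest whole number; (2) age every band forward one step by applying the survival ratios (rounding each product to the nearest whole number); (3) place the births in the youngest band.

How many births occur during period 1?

Let group 1 be 0–19 through group 4 = 60+.
After projecting period 1:
Births: 5000 * 0.45 = 2250, 7800 * 0.324 = 2527 → total 4777
Group 2: 1800 * 0.968 = 1742
Group 3: 5000 * 0.966 = 4830
Group 4: 7800 * 0.972 + 5100 * 0.398 = 7582 + 2030 = 9612
→ [4777, 1742, 4830, 9612]

4777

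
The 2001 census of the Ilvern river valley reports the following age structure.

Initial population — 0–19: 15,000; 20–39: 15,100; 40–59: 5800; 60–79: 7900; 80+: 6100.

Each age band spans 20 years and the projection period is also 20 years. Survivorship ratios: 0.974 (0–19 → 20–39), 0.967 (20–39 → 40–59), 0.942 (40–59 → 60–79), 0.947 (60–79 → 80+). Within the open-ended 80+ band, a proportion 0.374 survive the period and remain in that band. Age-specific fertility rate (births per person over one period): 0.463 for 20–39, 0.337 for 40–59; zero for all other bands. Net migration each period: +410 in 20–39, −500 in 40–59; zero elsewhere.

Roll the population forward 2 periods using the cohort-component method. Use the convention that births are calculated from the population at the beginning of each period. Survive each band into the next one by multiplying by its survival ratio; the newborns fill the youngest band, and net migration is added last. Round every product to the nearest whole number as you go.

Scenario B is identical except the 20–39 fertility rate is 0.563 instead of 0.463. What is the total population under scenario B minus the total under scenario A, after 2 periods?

After projecting period 1:
Births: 15100 * 0.463 = 6991  |  5800 * 0.337 = 1955 ⇒ total 8946
20–39: 15000 * 0.974 = 14610
40–59: 15100 * 0.967 = 14602
60–79: 5800 * 0.942 = 5464
80+: 7900 * 0.947 + 6100 * 0.374 = 7481 + 2281 = 9762
Net migration: 20–39 + 410 → 15020; 40–59 − 500 → 14102
Giving 8946 / 15020 / 14102 / 5464 / 9762.
After projecting period 2:
Births: 15020 * 0.463 = 6954  |  14102 * 0.337 = 4752 ⇒ total 11706
20–39: 8946 * 0.974 = 8713
40–59: 15020 * 0.967 = 14524
60–79: 14102 * 0.942 = 13284
80+: 5464 * 0.947 + 9762 * 0.374 = 5174 + 3651 = 8825
Net migration: 20–39 + 410 → 9123; 40–59 − 500 → 14024
Giving 11706 / 9123 / 14024 / 13284 / 8825.
Scenario A total after 2 periods: 56962
Scenario B projection —
After projecting period 1:
Births: 15100 * 0.563 = 8501  |  5800 * 0.337 = 1955 ⇒ total 10456
20–39: 15000 * 0.974 = 14610
40–59: 15100 * 0.967 = 14602
60–79: 5800 * 0.942 = 5464
80+: 7900 * 0.947 + 6100 * 0.374 = 7481 + 2281 = 9762
Net migration: 20–39 + 410 → 15020; 40–59 − 500 → 14102
Giving 10456 / 15020 / 14102 / 5464 / 9762.
After projecting period 2:
Births: 15020 * 0.563 = 8456  |  14102 * 0.337 = 4752 ⇒ total 13208
20–39: 10456 * 0.974 = 10184
40–59: 15020 * 0.967 = 14524
60–79: 14102 * 0.942 = 13284
80+: 5464 * 0.947 + 9762 * 0.374 = 5174 + 3651 = 8825
Net migration: 20–39 + 410 → 10594; 40–59 − 500 → 14024
Giving 13208 / 10594 / 14024 / 13284 / 8825.
Scenario B total after 2 periods: 59935
Difference B − A = 59935 − 56962 = 2973

2973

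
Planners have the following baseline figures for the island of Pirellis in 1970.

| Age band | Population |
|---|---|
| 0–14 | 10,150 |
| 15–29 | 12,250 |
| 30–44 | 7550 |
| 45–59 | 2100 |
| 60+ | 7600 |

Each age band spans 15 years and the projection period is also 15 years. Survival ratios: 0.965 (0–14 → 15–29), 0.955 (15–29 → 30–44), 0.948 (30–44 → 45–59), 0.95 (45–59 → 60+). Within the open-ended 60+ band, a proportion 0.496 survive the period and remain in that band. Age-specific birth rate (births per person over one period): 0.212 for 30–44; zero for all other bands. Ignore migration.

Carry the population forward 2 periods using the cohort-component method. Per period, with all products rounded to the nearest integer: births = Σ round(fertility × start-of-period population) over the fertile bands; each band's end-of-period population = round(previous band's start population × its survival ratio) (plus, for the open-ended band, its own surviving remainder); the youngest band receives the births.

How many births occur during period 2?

2480

After projecting period 1:
Births: 7550 × 0.212 = 1601
15–29: 10150 × 0.965 = 9795
30–44: 12250 × 0.955 = 11699
45–59: 7550 × 0.948 = 7157
60+: 2100 × 0.95 + 7600 × 0.496 = 1995 + 3770 = 5765
Giving 1601 / 9795 / 11699 / 7157 / 5765.
After projecting period 2:
Births: 11699 × 0.212 = 2480
15–29: 1601 × 0.965 = 1545
30–44: 9795 × 0.955 = 9354
45–59: 11699 × 0.948 = 11091
60+: 7157 × 0.95 + 5765 × 0.496 = 6799 + 2859 = 9658
Giving 2480 / 1545 / 9354 / 11091 / 9658.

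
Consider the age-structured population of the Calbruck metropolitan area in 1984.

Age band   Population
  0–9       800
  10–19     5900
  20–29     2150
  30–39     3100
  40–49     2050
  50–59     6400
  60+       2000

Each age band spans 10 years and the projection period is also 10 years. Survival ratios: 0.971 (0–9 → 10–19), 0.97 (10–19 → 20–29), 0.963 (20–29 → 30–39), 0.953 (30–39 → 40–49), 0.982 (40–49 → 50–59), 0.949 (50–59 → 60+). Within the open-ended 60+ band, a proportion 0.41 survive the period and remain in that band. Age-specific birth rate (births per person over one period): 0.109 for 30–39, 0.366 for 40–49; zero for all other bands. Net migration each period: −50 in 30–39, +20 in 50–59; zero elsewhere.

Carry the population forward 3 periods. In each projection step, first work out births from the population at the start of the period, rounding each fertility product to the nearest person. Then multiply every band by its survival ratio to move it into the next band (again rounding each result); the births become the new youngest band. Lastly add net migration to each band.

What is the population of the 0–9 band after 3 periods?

1300

[period 1]
Births: 3100 * 0.109 = 338  |  2050 * 0.366 = 750 — total 1088
10–19: 800 * 0.971 = 777
20–29: 5900 * 0.97 = 5723
30–39: 2150 * 0.963 = 2070
40–49: 3100 * 0.953 = 2954
50–59: 2050 * 0.982 = 2013
60+: 6400 * 0.949 + 2000 * 0.41 = 6074 + 820 = 6894
Net migration: 30–39 − 50 → 2020; 50–59 + 20 → 2033
Giving 1088 / 777 / 5723 / 2020 / 2954 / 2033 / 6894.
[period 2]
Births: 2020 * 0.109 = 220  |  2954 * 0.366 = 1081 — total 1301
10–19: 1088 * 0.971 = 1056
20–29: 777 * 0.97 = 754
30–39: 5723 * 0.963 = 5511
40–49: 2020 * 0.953 = 1925
50–59: 2954 * 0.982 = 2901
60+: 2033 * 0.949 + 6894 * 0.41 = 1929 + 2827 = 4756
Net migration: 30–39 − 50 → 5461; 50–59 + 20 → 2921
Giving 1301 / 1056 / 754 / 5461 / 1925 / 2921 / 4756.
[period 3]
Births: 5461 * 0.109 = 595  |  1925 * 0.366 = 705 — total 1300
10–19: 1301 * 0.971 = 1263
20–29: 1056 * 0.97 = 1024
30–39: 754 * 0.963 = 726
40–49: 5461 * 0.953 = 5204
50–59: 1925 * 0.982 = 1890
60+: 2921 * 0.949 + 4756 * 0.41 = 2772 + 1950 = 4722
Net migration: 30–39 − 50 → 676; 50–59 + 20 → 1910
Giving 1300 / 1263 / 1024 / 676 / 5204 / 1910 / 4722.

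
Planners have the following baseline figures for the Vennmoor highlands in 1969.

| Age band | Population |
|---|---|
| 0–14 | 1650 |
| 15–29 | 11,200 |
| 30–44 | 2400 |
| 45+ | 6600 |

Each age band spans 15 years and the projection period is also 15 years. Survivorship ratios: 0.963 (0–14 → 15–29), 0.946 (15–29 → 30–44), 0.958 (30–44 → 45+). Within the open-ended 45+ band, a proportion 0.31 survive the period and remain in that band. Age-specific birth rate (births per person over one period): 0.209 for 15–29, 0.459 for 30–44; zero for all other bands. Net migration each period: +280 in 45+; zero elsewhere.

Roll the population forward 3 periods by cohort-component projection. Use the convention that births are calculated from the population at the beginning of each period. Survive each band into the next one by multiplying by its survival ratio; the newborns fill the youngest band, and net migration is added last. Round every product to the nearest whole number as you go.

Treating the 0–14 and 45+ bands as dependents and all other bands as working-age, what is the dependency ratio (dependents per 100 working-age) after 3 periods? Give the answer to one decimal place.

83.3

(Groups numbered youngest = 1 to oldest = 4.)
— Period 1 —
Births: 11200 × 0.209 = 2341, 2400 × 0.459 = 1102 → total 3443
Group 2: 1650 × 0.963 = 1589
Group 3: 11200 × 0.946 = 10595
Group 4: 2400 × 0.958 + 6600 × 0.31 = 2299 + 2046 = 4345
Net migration: Group 4 + 280 → 4625
End of period: [3443, 1589, 10595, 4625]
— Period 2 —
Births: 1589 × 0.209 = 332, 10595 × 0.459 = 4863 → total 5195
Group 2: 3443 × 0.963 = 3316
Group 3: 1589 × 0.946 = 1503
Group 4: 10595 × 0.958 + 4625 × 0.31 = 10150 + 1434 = 11584
Net migration: Group 4 + 280 → 11864
End of period: [5195, 3316, 1503, 11864]
— Period 3 —
Births: 3316 × 0.209 = 693, 1503 × 0.459 = 690 → total 1383
Group 2: 5195 × 0.963 = 5003
Group 3: 3316 × 0.946 = 3137
Group 4: 1503 × 0.958 + 11864 × 0.31 = 1440 + 3678 = 5118
Net migration: Group 4 + 280 → 5398
End of period: [1383, 5003, 3137, 5398]
Dependents (band 0–14 + band 45+) = 1383 + 5398 = 6781; working-age = 8140; ratio = 6781/8140 × 100 = 83.3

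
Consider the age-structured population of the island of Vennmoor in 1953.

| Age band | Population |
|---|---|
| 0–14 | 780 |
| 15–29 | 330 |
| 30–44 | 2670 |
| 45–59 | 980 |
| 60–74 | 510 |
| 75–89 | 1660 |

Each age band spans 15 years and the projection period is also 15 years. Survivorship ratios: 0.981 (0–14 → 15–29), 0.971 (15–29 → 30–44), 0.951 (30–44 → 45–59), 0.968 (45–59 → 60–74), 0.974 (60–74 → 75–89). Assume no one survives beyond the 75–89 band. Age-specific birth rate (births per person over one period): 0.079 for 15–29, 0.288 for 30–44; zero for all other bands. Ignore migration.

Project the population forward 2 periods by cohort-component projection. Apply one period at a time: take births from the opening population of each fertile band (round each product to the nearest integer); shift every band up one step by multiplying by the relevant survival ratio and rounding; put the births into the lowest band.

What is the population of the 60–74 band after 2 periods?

2458

[period 1]
Births: 330 * 0.079 = 26, 2670 * 0.288 = 769 → total 795
15–29: 780 * 0.981 = 765
30–44: 330 * 0.971 = 320
45–59: 2670 * 0.951 = 2539
60–74: 980 * 0.968 = 949
75–89: 510 * 0.974 = 497
End of period: [795, 765, 320, 2539, 949, 497]
[period 2]
Births: 765 * 0.079 = 60, 320 * 0.288 = 92 → total 152
15–29: 795 * 0.981 = 780
30–44: 765 * 0.971 = 743
45–59: 320 * 0.951 = 304
60–74: 2539 * 0.968 = 2458
75–89: 949 * 0.974 = 924
End of period: [152, 780, 743, 304, 2458, 924]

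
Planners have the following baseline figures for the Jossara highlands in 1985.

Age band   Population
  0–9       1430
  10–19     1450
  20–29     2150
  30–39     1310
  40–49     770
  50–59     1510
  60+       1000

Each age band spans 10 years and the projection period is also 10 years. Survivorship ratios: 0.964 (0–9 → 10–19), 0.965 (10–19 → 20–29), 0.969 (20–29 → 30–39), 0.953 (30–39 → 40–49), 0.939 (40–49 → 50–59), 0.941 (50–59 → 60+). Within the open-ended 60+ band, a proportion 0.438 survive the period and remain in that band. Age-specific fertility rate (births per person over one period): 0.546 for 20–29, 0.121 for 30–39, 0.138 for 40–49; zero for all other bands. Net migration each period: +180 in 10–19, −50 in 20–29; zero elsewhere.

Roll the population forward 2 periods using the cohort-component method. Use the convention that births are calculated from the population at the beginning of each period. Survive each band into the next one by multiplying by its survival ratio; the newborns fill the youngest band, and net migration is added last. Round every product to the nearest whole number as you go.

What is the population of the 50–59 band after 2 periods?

Period 1.
Births: 2150 × 0.546 = 1174 ; 1310 × 0.121 = 159 ; 770 × 0.138 = 106 → 1439
10–19: 1430 × 0.964 = 1379
20–29: 1450 × 0.965 = 1399
30–39: 2150 × 0.969 = 2083
40–49: 1310 × 0.953 = 1248
50–59: 770 × 0.939 = 723
60+: 1510 × 0.941 + 1000 × 0.438 = 1421 + 438 = 1859
Net migration: 10–19 + 180 → 1559; 20–29 − 50 → 1349
End of period: [1439, 1559, 1349, 2083, 1248, 723, 1859]
Period 2.
Births: 1349 × 0.546 = 737 ; 2083 × 0.121 = 252 ; 1248 × 0.138 = 172 → 1161
10–19: 1439 × 0.964 = 1387
20–29: 1559 × 0.965 = 1504
30–39: 1349 × 0.969 = 1307
40–49: 2083 × 0.953 = 1985
50–59: 1248 × 0.939 = 1172
60+: 723 × 0.941 + 1859 × 0.438 = 680 + 814 = 1494
Net migration: 10–19 + 180 → 1567; 20–29 − 50 → 1454
End of period: [1161, 1567, 1454, 1307, 1985, 1172, 1494]

1172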